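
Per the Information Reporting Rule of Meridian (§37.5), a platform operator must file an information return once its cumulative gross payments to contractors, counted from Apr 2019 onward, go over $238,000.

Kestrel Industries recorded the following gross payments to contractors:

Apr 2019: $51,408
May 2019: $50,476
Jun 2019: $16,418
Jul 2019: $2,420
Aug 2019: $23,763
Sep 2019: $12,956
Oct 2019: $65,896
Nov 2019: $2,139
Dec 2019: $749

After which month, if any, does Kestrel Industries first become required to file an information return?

Not triggered

Through Apr 2019: $51,408
Through May 2019: $101,884
Through Jun 2019: $118,302
Through Jul 2019: $120,722
Through Aug 2019: $144,485
Through Sep 2019: $157,441
Through Oct 2019: $223,337
Through Nov 2019: $225,476
Through Dec 2019: $226,225
Final cumulative total $226,225 ≤ $238,000; the threshold is never exceeded.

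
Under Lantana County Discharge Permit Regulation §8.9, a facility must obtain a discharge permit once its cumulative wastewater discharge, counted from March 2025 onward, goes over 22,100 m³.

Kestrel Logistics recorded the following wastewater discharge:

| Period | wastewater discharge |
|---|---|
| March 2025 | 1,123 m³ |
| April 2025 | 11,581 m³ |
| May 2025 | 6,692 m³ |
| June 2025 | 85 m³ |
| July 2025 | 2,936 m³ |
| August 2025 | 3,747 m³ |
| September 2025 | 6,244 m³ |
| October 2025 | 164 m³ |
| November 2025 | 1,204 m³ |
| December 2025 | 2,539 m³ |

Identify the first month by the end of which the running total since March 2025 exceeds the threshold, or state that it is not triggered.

July 2025

Through March 2025: 1,123 m³
Through April 2025: 12,704 m³
Through May 2025: 19,396 m³
Through June 2025: 19,481 m³
Through July 2025: 22,417 m³ ← exceeds threshold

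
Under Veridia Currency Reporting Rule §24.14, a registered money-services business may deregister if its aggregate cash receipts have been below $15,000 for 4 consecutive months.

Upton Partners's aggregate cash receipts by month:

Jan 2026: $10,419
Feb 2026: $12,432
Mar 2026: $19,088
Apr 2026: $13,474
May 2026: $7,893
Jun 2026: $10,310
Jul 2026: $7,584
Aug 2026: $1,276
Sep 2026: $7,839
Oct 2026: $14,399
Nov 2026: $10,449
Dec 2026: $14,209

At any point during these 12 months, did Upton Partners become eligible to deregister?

Yes

Months below $15,000: Jan 2026, Feb 2026, Apr 2026, May 2026, Jun 2026, Jul 2026, Aug 2026, Sep 2026, Oct 2026, Nov 2026, Dec 2026.
Longest run of consecutive months below the threshold: 9.
9 ≥ 4, so Upton Partners became eligible.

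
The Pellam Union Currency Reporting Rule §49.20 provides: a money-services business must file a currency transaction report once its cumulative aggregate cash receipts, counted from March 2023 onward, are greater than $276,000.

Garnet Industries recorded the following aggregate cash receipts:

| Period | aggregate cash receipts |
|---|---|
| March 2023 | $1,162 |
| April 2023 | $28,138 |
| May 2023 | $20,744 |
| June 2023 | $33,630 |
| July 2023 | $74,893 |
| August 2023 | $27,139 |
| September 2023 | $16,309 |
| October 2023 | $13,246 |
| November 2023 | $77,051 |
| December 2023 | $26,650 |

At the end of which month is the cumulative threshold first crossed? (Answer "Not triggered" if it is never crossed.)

November 2023

Through March 2023: $1,162
Through April 2023: $29,300
Through May 2023: $50,044
Through June 2023: $83,674
Through July 2023: $158,567
Through August 2023: $185,706
Through September 2023: $202,015
Through October 2023: $215,261
Through November 2023: $292,312 ← exceeds threshold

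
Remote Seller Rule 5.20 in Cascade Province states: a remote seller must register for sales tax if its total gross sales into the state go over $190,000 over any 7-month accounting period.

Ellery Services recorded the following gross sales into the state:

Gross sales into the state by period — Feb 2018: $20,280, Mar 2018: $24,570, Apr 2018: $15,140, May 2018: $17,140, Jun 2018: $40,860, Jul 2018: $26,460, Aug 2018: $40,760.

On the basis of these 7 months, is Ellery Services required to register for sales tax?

Total gross sales into the state: $20,280 + $24,570 + $15,140 + $17,140 + $40,860 + $26,460 + $40,760 = $185,210.
$185,210 ≤ $190,000, so the threshold is not exceeded.

No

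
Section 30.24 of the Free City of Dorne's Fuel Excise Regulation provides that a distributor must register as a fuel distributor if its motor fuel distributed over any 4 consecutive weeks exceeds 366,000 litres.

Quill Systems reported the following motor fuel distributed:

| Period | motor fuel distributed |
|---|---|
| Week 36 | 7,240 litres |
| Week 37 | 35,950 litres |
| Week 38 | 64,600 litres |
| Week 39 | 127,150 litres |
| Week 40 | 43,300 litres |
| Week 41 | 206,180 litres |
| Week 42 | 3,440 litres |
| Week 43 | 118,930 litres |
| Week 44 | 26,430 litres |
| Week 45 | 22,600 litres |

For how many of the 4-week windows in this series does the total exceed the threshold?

Week 36–Week 39: 7,240 litres + 35,950 litres + 64,600 litres + 127,150 litres = 234,940 litres (under)
Week 37–Week 40: 35,950 litres + 64,600 litres + 127,150 litres + 43,300 litres = 271,000 litres (under)
Week 38–Week 41: 64,600 litres + 127,150 litres + 43,300 litres + 206,180 litres = 441,230 litres (over)
Week 39–Week 42: 127,150 litres + 43,300 litres + 206,180 litres + 3,440 litres = 380,070 litres (over)
Week 40–Week 43: 43,300 litres + 206,180 litres + 3,440 litres + 118,930 litres = 371,850 litres (over)
Week 41–Week 44: 206,180 litres + 3,440 litres + 118,930 litres + 26,430 litres = 354,980 litres (under)
Week 42–Week 45: 3,440 litres + 118,930 litres + 26,430 litres + 22,600 litres = 171,400 litres (under)
3 windows exceed the threshold.

3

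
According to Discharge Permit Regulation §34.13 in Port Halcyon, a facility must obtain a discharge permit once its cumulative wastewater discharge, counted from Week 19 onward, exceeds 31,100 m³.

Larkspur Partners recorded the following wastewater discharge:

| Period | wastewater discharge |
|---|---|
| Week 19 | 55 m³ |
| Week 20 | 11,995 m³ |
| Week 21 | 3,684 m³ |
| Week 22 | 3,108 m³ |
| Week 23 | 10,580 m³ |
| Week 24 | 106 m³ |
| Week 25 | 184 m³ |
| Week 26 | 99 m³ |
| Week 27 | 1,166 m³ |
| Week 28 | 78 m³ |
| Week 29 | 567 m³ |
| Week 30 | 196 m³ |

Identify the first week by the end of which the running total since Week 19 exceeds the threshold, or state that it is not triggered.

Through Week 19: 55 m³
Through Week 20: 12,050 m³
Through Week 21: 15,734 m³
Through Week 22: 18,842 m³
Through Week 23: 29,422 m³
Through Week 24: 29,528 m³
Through Week 25: 29,712 m³
Through Week 26: 29,811 m³
Through Week 27: 30,977 m³
Through Week 28: 31,055 m³
Through Week 29: 31,622 m³ ← exceeds threshold

Week 29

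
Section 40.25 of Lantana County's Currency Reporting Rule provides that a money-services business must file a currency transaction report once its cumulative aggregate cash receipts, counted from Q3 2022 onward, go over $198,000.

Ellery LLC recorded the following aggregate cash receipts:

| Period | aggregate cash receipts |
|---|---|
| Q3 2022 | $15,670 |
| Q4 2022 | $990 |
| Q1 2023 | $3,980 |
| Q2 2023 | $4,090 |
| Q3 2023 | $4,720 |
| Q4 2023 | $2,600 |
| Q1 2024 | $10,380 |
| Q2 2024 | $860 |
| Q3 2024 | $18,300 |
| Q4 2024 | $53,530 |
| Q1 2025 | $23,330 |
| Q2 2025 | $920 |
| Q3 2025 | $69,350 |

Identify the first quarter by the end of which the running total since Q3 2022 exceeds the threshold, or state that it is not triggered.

Q3 2025

Through Q3 2022: $15,670
Through Q4 2022: $16,660
Through Q1 2023: $20,640
Through Q2 2023: $24,730
Through Q3 2023: $29,450
Through Q4 2023: $32,050
Through Q1 2024: $42,430
Through Q2 2024: $43,290
Through Q3 2024: $61,590
Through Q4 2024: $115,120
Through Q1 2025: $138,450
Through Q2 2025: $139,370
Through Q3 2025: $208,720 ← exceeds threshold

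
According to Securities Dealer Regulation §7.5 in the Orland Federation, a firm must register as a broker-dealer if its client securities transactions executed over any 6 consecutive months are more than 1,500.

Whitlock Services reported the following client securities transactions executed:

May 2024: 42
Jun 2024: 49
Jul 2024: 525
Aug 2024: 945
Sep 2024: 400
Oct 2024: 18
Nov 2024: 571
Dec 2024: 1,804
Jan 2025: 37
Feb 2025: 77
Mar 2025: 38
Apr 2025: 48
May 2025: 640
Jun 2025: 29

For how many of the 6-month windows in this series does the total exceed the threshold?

May 2024–Oct 2024: 42 + 49 + 525 + 945 + 400 + 18 = 1,979 (over)
Jun 2024–Nov 2024: 49 + 525 + 945 + 400 + 18 + 571 = 2,508 (over)
Jul 2024–Dec 2024: 525 + 945 + 400 + 18 + 571 + 1,804 = 4,263 (over)
Aug 2024–Jan 2025: 945 + 400 + 18 + 571 + 1,804 + 37 = 3,775 (over)
Sep 2024–Feb 2025: 400 + 18 + 571 + 1,804 + 37 + 77 = 2,907 (over)
Oct 2024–Mar 2025: 18 + 571 + 1,804 + 37 + 77 + 38 = 2,545 (over)
Nov 2024–Apr 2025: 571 + 1,804 + 37 + 77 + 38 + 48 = 2,575 (over)
Dec 2024–May 2025: 1,804 + 37 + 77 + 38 + 48 + 640 = 2,644 (over)
Jan 2025–Jun 2025: 37 + 77 + 38 + 48 + 640 + 29 = 869 (under)
8 windows exceed the threshold.

8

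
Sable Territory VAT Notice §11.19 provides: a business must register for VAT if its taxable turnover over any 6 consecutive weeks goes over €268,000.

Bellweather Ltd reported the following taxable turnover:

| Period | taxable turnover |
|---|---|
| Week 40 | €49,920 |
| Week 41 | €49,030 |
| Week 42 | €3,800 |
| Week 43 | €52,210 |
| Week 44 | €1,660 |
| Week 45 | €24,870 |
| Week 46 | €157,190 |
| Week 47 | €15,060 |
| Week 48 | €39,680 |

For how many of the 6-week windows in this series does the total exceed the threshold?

Week 40–Week 45: €49,920 + €49,030 + €3,800 + €52,210 + €1,660 + €24,870 = €181,490 (under)
Week 41–Week 46: €49,030 + €3,800 + €52,210 + €1,660 + €24,870 + €157,190 = €288,760 (over)
Week 42–Week 47: €3,800 + €52,210 + €1,660 + €24,870 + €157,190 + €15,060 = €254,790 (under)
Week 43–Week 48: €52,210 + €1,660 + €24,870 + €157,190 + €15,060 + €39,680 = €290,670 (over)
2 windows exceed the threshold.

2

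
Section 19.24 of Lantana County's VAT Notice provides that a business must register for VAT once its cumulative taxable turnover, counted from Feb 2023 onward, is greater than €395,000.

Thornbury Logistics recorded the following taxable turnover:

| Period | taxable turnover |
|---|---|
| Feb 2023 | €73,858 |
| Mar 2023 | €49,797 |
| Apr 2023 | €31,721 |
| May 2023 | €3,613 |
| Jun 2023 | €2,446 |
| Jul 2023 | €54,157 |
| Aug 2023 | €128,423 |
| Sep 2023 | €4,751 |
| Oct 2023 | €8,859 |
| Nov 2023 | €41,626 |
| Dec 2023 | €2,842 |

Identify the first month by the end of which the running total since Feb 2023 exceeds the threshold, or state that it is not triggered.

Nov 2023

Through Feb 2023: €73,858
Through Mar 2023: €123,655
Through Apr 2023: €155,376
Through May 2023: €158,989
Through Jun 2023: €161,435
Through Jul 2023: €215,592
Through Aug 2023: €344,015
Through Sep 2023: €348,766
Through Oct 2023: €357,625
Through Nov 2023: €399,251 ← exceeds threshold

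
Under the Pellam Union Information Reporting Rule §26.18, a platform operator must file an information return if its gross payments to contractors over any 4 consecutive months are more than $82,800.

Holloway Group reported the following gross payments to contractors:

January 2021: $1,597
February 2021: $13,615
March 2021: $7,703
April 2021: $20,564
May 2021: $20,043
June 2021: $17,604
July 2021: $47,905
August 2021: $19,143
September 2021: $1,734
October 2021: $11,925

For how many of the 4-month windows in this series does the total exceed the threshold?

3

January 2021–April 2021: $1,597 + $13,615 + $7,703 + $20,564 = $43,479 (under)
February 2021–May 2021: $13,615 + $7,703 + $20,564 + $20,043 = $61,925 (under)
March 2021–June 2021: $7,703 + $20,564 + $20,043 + $17,604 = $65,914 (under)
April 2021–July 2021: $20,564 + $20,043 + $17,604 + $47,905 = $106,116 (over)
May 2021–August 2021: $20,043 + $17,604 + $47,905 + $19,143 = $104,695 (over)
June 2021–September 2021: $17,604 + $47,905 + $19,143 + $1,734 = $86,386 (over)
July 2021–October 2021: $47,905 + $19,143 + $1,734 + $11,925 = $80,707 (under)
3 windows exceed the threshold.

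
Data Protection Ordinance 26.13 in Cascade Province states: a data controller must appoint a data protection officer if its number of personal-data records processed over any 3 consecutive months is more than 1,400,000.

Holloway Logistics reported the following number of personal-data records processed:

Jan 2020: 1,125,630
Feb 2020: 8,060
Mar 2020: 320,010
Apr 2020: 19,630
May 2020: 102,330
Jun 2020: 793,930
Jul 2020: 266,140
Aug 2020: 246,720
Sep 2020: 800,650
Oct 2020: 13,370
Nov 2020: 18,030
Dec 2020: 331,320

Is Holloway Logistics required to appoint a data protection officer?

Jan 2020–Mar 2020: 1,125,630 + 8,060 + 320,010 = 1,453,700 (over)
Feb 2020–Apr 2020: 8,060 + 320,010 + 19,630 = 347,700 (under)
Mar 2020–May 2020: 320,010 + 19,630 + 102,330 = 441,970 (under)
Apr 2020–Jun 2020: 19,630 + 102,330 + 793,930 = 915,890 (under)
May 2020–Jul 2020: 102,330 + 793,930 + 266,140 = 1,162,400 (under)
Jun 2020–Aug 2020: 793,930 + 266,140 + 246,720 = 1,306,790 (under)
Jul 2020–Sep 2020: 266,140 + 246,720 + 800,650 = 1,313,510 (under)
Aug 2020–Oct 2020: 246,720 + 800,650 + 13,370 = 1,060,740 (under)
Sep 2020–Nov 2020: 800,650 + 13,370 + 18,030 = 832,050 (under)
Oct 2020–Dec 2020: 13,370 + 18,030 + 331,320 = 362,720 (under)
At least one window exceeds 1,400,000.

Yes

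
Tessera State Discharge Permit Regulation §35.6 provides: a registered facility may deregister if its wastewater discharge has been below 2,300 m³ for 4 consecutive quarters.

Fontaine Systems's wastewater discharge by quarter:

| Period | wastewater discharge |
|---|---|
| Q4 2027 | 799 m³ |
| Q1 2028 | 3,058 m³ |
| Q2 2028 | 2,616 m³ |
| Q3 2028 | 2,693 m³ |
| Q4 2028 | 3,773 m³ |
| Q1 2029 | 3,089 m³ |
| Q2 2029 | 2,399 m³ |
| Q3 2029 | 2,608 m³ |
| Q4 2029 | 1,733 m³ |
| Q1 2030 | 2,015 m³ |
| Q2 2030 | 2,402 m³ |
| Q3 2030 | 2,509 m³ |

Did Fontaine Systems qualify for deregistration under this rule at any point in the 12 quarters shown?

Quarters below 2,300 m³: Q4 2027, Q4 2029, Q1 2030.
Longest run of consecutive quarters below the threshold: 2.
2 < 4, so Fontaine Systems never became eligible.

No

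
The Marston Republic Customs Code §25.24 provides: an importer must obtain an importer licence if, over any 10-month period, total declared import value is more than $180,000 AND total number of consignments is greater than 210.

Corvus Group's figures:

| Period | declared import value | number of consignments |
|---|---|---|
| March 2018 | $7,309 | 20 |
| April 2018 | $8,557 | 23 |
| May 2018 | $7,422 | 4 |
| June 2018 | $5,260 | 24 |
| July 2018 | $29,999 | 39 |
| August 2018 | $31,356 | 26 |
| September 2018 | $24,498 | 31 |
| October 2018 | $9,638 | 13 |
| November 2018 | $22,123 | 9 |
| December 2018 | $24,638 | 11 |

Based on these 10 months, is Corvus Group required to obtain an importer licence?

No

Total declared import value: $7,309 + $8,557 + $7,422 + $5,260 + $29,999 + $31,356 + $24,498 + $9,638 + $22,123 + $24,638 = $170,800 (≤ $180,000).
Total number of consignments: 20 + 23 + 4 + 24 + 39 + 26 + 31 + 13 + 9 + 11 = 200 (≤ 210).
The test is 'and': the rule requires both, and at least one is not exceeded.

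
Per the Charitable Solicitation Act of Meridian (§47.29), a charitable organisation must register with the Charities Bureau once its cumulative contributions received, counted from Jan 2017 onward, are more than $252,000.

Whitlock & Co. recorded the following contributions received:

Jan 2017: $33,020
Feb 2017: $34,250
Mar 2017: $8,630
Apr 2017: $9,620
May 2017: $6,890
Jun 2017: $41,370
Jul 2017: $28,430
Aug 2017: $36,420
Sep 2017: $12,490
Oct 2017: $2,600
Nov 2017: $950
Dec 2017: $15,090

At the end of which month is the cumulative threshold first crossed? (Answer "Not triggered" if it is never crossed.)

Not triggered

Through Jan 2017: $33,020
Through Feb 2017: $67,270
Through Mar 2017: $75,900
Through Apr 2017: $85,520
Through May 2017: $92,410
Through Jun 2017: $133,780
Through Jul 2017: $162,210
Through Aug 2017: $198,630
Through Sep 2017: $211,120
Through Oct 2017: $213,720
Through Nov 2017: $214,670
Through Dec 2017: $229,760
Final cumulative total $229,760 ≤ $252,000; the threshold is never exceeded.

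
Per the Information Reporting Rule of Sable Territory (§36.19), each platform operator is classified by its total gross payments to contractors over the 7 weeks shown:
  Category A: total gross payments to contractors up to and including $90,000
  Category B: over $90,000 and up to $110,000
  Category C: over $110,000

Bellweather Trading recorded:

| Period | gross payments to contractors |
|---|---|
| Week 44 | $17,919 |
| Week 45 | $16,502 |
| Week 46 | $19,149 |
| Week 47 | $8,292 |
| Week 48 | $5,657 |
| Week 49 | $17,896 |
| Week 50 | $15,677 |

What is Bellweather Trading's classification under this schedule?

Total gross payments to contractors: $17,919 + $16,502 + $19,149 + $8,292 + $5,657 + $17,896 + $15,677 = $101,092.
$90,000 < $101,092 ≤ $110,000, so Category B applies.

Category B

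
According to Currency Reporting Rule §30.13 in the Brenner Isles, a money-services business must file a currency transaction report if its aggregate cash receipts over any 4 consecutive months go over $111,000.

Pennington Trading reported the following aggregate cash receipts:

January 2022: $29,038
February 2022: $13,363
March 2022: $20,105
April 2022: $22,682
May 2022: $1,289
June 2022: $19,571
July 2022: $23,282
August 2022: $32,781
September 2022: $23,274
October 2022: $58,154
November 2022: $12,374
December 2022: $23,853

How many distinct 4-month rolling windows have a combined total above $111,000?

3

January 2022–April 2022: $29,038 + $13,363 + $20,105 + $22,682 = $85,188 (under)
February 2022–May 2022: $13,363 + $20,105 + $22,682 + $1,289 = $57,439 (under)
March 2022–June 2022: $20,105 + $22,682 + $1,289 + $19,571 = $63,647 (under)
April 2022–July 2022: $22,682 + $1,289 + $19,571 + $23,282 = $66,824 (under)
May 2022–August 2022: $1,289 + $19,571 + $23,282 + $32,781 = $76,923 (under)
June 2022–September 2022: $19,571 + $23,282 + $32,781 + $23,274 = $98,908 (under)
July 2022–October 2022: $23,282 + $32,781 + $23,274 + $58,154 = $137,491 (over)
August 2022–November 2022: $32,781 + $23,274 + $58,154 + $12,374 = $126,583 (over)
September 2022–December 2022: $23,274 + $58,154 + $12,374 + $23,853 = $117,655 (over)
3 windows exceed the threshold.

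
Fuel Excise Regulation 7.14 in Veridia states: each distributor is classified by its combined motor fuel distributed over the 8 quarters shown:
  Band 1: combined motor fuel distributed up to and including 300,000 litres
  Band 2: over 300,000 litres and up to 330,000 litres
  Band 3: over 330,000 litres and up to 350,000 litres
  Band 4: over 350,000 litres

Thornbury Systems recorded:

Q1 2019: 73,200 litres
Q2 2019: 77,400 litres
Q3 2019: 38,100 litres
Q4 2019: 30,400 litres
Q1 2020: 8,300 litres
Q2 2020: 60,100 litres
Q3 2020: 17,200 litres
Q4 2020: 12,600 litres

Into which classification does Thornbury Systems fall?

Combined motor fuel distributed: 73,200 litres + 77,400 litres + 38,100 litres + 30,400 litres + 8,300 litres + 60,100 litres + 17,200 litres + 12,600 litres = 317,300 litres.
300,000 litres < 317,300 litres ≤ 330,000 litres, so Band 2 applies.

Band 2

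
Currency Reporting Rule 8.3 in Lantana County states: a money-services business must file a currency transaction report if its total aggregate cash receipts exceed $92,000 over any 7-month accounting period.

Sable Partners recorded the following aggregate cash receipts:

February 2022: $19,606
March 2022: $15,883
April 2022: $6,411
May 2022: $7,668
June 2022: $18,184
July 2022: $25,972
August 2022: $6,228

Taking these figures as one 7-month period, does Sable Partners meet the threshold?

Total aggregate cash receipts: $19,606 + $15,883 + $6,411 + $7,668 + $18,184 + $25,972 + $6,228 = $99,952.
$99,952 > $92,000, so the threshold is exceeded.

Yes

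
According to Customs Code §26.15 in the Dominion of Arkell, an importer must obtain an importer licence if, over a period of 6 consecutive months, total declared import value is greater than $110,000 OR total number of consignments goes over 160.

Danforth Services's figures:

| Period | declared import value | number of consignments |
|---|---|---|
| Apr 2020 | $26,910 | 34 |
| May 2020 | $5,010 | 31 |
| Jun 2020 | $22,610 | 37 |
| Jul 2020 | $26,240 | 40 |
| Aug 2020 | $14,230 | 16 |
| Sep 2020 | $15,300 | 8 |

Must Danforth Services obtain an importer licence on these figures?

Total declared import value: $26,910 + $5,010 + $22,610 + $26,240 + $14,230 + $15,300 = $110,300 (> $110,000).
Total number of consignments: 34 + 31 + 37 + 40 + 16 + 8 = 166 (> 160).
The test is 'or': at least one threshold is exceeded.

Yes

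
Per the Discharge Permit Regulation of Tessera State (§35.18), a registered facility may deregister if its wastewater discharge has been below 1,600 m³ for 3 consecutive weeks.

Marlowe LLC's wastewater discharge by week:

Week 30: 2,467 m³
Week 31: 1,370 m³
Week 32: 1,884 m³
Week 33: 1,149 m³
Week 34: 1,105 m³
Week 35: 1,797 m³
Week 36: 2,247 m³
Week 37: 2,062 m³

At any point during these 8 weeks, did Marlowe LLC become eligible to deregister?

Weeks below 1,600 m³: Week 31, Week 33, Week 34.
Longest run of consecutive weeks below the threshold: 2.
2 < 3, so Marlowe LLC never became eligible.

No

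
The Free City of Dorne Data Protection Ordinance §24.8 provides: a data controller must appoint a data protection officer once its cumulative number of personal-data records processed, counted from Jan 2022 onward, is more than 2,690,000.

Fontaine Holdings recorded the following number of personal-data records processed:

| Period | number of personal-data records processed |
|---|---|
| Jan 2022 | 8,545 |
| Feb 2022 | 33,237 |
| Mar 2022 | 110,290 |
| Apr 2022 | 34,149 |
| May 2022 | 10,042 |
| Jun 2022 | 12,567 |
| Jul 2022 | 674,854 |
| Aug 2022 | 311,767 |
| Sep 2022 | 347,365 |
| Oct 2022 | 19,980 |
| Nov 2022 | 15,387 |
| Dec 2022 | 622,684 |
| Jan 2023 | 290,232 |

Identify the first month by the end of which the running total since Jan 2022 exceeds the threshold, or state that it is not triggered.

Not triggered

Through Jan 2022: 8,545
Through Feb 2022: 41,782
Through Mar 2022: 152,072
Through Apr 2022: 186,221
Through May 2022: 196,263
Through Jun 2022: 208,830
Through Jul 2022: 883,684
Through Aug 2022: 1,195,451
Through Sep 2022: 1,542,816
Through Oct 2022: 1,562,796
Through Nov 2022: 1,578,183
Through Dec 2022: 2,200,867
Through Jan 2023: 2,491,099
Final cumulative total 2,491,099 ≤ 2,690,000; the threshold is never exceeded.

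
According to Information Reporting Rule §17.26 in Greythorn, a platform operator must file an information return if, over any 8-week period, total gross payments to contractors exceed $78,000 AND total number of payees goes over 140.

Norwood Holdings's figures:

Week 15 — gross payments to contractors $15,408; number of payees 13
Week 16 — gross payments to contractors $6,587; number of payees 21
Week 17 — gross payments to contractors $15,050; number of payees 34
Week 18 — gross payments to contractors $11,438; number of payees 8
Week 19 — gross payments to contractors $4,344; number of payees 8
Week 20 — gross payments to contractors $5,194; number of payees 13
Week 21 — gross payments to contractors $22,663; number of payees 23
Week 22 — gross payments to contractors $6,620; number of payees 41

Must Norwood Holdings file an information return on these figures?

Total gross payments to contractors: $15,408 + $6,587 + $15,050 + $11,438 + $4,344 + $5,194 + $22,663 + $6,620 = $87,304 (> $78,000).
Total number of payees: 13 + 21 + 34 + 8 + 8 + 13 + 23 + 41 = 161 (> 140).
The test is 'and': both thresholds are exceeded.

Yes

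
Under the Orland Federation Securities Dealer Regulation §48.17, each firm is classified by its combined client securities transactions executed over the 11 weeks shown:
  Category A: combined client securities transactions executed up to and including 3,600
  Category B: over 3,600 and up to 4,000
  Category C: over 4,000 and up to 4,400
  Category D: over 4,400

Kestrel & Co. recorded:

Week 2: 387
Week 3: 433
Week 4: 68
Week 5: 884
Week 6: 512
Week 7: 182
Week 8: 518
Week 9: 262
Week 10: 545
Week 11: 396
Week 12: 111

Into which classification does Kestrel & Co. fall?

Combined client securities transactions executed: 387 + 433 + 68 + 884 + 512 + 182 + 518 + 262 + 545 + 396 + 111 = 4,298.
4,000 < 4,298 ≤ 4,400, so Category C applies.

Category C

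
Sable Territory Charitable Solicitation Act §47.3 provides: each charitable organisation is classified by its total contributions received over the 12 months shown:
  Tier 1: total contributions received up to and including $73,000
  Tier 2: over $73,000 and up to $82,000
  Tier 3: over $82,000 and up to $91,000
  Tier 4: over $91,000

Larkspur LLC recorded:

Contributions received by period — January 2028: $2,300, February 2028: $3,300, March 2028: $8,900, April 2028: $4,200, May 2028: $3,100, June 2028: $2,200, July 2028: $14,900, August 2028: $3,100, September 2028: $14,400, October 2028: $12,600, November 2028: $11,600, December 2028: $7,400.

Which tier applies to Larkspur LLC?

Total contributions received: $2,300 + $3,300 + $8,900 + $4,200 + $3,100 + $2,200 + $14,900 + $3,100 + $14,400 + $12,600 + $11,600 + $7,400 = $88,000.
$82,000 < $88,000 ≤ $91,000, so Tier 3 applies.

Tier 3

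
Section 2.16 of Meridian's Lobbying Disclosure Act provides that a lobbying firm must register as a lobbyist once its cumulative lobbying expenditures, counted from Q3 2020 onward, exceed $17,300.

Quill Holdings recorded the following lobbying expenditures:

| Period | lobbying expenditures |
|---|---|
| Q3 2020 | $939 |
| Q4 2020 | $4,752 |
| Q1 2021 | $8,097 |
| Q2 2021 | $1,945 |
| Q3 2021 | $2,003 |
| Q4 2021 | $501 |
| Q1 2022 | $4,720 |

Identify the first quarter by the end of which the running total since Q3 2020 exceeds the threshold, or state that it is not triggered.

Through Q3 2020: $939
Through Q4 2020: $5,691
Through Q1 2021: $13,788
Through Q2 2021: $15,733
Through Q3 2021: $17,736 ← exceeds threshold

Q3 2021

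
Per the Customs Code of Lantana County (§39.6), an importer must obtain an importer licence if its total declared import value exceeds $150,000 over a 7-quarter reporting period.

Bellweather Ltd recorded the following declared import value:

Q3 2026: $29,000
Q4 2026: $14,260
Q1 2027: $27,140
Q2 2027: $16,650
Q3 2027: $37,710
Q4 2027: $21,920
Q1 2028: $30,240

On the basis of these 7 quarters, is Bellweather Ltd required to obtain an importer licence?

Yes

Total declared import value: $29,000 + $14,260 + $27,140 + $16,650 + $37,710 + $21,920 + $30,240 = $176,920.
$176,920 > $150,000, so the threshold is exceeded.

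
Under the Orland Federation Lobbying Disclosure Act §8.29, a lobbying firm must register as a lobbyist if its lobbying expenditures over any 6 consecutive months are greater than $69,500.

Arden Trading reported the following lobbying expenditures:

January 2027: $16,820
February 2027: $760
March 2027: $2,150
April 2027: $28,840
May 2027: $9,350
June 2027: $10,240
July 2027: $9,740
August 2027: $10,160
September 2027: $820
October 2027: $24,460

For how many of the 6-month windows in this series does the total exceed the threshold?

1

January 2027–June 2027: $16,820 + $760 + $2,150 + $28,840 + $9,350 + $10,240 = $68,160 (under)
February 2027–July 2027: $760 + $2,150 + $28,840 + $9,350 + $10,240 + $9,740 = $61,080 (under)
March 2027–August 2027: $2,150 + $28,840 + $9,350 + $10,240 + $9,740 + $10,160 = $70,480 (over)
April 2027–September 2027: $28,840 + $9,350 + $10,240 + $9,740 + $10,160 + $820 = $69,150 (under)
May 2027–October 2027: $9,350 + $10,240 + $9,740 + $10,160 + $820 + $24,460 = $64,770 (under)
1 window exceeds the threshold.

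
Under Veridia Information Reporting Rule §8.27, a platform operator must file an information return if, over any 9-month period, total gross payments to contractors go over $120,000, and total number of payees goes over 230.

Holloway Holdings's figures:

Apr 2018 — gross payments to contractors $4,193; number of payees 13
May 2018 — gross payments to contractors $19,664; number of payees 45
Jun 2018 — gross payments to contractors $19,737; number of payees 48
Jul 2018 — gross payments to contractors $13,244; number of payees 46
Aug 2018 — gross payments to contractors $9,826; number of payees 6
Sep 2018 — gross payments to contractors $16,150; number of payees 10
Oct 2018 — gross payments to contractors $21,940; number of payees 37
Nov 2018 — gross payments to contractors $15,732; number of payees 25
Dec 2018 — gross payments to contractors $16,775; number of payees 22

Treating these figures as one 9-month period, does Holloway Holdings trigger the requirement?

Yes

Total gross payments to contractors: $4,193 + $19,664 + $19,737 + $13,244 + $9,826 + $16,150 + $21,940 + $15,732 + $16,775 = $137,261 (> $120,000).
Total number of payees: 13 + 45 + 48 + 46 + 6 + 10 + 37 + 25 + 22 = 252 (> 230).
The test is 'and': both thresholds are exceeded.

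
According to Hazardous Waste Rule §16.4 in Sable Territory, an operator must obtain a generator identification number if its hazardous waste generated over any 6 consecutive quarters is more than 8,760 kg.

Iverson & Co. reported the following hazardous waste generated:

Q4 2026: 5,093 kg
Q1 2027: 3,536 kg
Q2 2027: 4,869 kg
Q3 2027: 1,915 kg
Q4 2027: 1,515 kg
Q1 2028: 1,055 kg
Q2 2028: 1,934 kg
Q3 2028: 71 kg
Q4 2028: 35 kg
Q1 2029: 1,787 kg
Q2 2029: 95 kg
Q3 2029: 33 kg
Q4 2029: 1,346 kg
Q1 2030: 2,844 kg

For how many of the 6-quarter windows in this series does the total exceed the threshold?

Q4 2026–Q1 2028: 5,093 kg + 3,536 kg + 4,869 kg + 1,915 kg + 1,515 kg + 1,055 kg = 17,983 kg (over)
Q1 2027–Q2 2028: 3,536 kg + 4,869 kg + 1,915 kg + 1,515 kg + 1,055 kg + 1,934 kg = 14,824 kg (over)
Q2 2027–Q3 2028: 4,869 kg + 1,915 kg + 1,515 kg + 1,055 kg + 1,934 kg + 71 kg = 11,359 kg (over)
Q3 2027–Q4 2028: 1,915 kg + 1,515 kg + 1,055 kg + 1,934 kg + 71 kg + 35 kg = 6,525 kg (under)
Q4 2027–Q1 2029: 1,515 kg + 1,055 kg + 1,934 kg + 71 kg + 35 kg + 1,787 kg = 6,397 kg (under)
Q1 2028–Q2 2029: 1,055 kg + 1,934 kg + 71 kg + 35 kg + 1,787 kg + 95 kg = 4,977 kg (under)
Q2 2028–Q3 2029: 1,934 kg + 71 kg + 35 kg + 1,787 kg + 95 kg + 33 kg = 3,955 kg (under)
Q3 2028–Q4 2029: 71 kg + 35 kg + 1,787 kg + 95 kg + 33 kg + 1,346 kg = 3,367 kg (under)
Q4 2028–Q1 2030: 35 kg + 1,787 kg + 95 kg + 33 kg + 1,346 kg + 2,844 kg = 6,140 kg (under)
3 windows exceed the threshold.

3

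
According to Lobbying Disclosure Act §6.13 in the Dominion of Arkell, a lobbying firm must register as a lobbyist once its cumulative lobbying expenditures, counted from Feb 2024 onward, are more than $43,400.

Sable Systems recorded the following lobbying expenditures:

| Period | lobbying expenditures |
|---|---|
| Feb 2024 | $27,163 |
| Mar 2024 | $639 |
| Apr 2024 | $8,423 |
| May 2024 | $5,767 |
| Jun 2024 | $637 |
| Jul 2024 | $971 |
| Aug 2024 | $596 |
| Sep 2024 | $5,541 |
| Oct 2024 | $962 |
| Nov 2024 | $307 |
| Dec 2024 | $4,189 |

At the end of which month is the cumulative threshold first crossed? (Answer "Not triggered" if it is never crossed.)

Jul 2024

Through Feb 2024: $27,163
Through Mar 2024: $27,802
Through Apr 2024: $36,225
Through May 2024: $41,992
Through Jun 2024: $42,629
Through Jul 2024: $43,600 ← exceeds threshold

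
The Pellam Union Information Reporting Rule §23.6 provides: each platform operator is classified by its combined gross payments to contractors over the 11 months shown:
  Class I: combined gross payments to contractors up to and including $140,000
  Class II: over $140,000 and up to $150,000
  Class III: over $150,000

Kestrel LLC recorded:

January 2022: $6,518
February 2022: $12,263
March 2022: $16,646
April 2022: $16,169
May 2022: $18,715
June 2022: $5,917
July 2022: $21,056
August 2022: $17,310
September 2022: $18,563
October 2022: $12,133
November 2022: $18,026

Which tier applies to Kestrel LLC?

Class III

Combined gross payments to contractors: $6,518 + $12,263 + $16,646 + $16,169 + $18,715 + $5,917 + $21,056 + $17,310 + $18,563 + $12,133 + $18,026 = $163,316.
$163,316 > $150,000, so Class III applies.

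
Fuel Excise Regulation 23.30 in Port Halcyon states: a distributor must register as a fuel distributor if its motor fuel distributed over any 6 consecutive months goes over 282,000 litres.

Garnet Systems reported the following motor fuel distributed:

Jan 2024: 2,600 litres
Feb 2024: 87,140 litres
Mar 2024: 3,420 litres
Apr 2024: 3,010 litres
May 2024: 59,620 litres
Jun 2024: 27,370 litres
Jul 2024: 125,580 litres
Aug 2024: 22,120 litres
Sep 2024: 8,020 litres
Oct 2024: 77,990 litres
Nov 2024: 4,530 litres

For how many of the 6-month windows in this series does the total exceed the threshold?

Jan 2024–Jun 2024: 2,600 litres + 87,140 litres + 3,420 litres + 3,010 litres + 59,620 litres + 27,370 litres = 183,160 litres (under)
Feb 2024–Jul 2024: 87,140 litres + 3,420 litres + 3,010 litres + 59,620 litres + 27,370 litres + 125,580 litres = 306,140 litres (over)
Mar 2024–Aug 2024: 3,420 litres + 3,010 litres + 59,620 litres + 27,370 litres + 125,580 litres + 22,120 litres = 241,120 litres (under)
Apr 2024–Sep 2024: 3,010 litres + 59,620 litres + 27,370 litres + 125,580 litres + 22,120 litres + 8,020 litres = 245,720 litres (under)
May 2024–Oct 2024: 59,620 litres + 27,370 litres + 125,580 litres + 22,120 litres + 8,020 litres + 77,990 litres = 320,700 litres (over)
Jun 2024–Nov 2024: 27,370 litres + 125,580 litres + 22,120 litres + 8,020 litres + 77,990 litres + 4,530 litres = 265,610 litres (under)
2 windows exceed the threshold.

2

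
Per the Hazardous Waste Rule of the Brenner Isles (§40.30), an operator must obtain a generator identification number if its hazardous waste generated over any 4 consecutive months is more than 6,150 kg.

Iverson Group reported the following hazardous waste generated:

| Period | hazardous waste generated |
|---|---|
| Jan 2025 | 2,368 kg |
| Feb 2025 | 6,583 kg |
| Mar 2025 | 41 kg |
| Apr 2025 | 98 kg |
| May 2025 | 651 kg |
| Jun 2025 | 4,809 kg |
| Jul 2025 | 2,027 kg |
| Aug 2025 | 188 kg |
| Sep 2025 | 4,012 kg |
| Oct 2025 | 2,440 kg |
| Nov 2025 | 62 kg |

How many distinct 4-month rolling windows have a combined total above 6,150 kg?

7

Jan 2025–Apr 2025: 2,368 kg + 6,583 kg + 41 kg + 98 kg = 9,090 kg (over)
Feb 2025–May 2025: 6,583 kg + 41 kg + 98 kg + 651 kg = 7,373 kg (over)
Mar 2025–Jun 2025: 41 kg + 98 kg + 651 kg + 4,809 kg = 5,599 kg (under)
Apr 2025–Jul 2025: 98 kg + 651 kg + 4,809 kg + 2,027 kg = 7,585 kg (over)
May 2025–Aug 2025: 651 kg + 4,809 kg + 2,027 kg + 188 kg = 7,675 kg (over)
Jun 2025–Sep 2025: 4,809 kg + 2,027 kg + 188 kg + 4,012 kg = 11,036 kg (over)
Jul 2025–Oct 2025: 2,027 kg + 188 kg + 4,012 kg + 2,440 kg = 8,667 kg (over)
Aug 2025–Nov 2025: 188 kg + 4,012 kg + 2,440 kg + 62 kg = 6,702 kg (over)
7 windows exceed the threshold.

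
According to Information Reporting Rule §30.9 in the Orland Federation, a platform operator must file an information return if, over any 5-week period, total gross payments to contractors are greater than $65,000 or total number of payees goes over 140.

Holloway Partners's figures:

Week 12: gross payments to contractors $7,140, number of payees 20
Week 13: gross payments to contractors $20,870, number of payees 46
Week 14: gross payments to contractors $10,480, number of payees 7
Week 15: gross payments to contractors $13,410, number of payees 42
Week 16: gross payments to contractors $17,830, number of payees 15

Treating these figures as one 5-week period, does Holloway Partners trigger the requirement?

Total gross payments to contractors: $7,140 + $20,870 + $10,480 + $13,410 + $17,830 = $69,730 (> $65,000).
Total number of payees: 20 + 46 + 7 + 42 + 15 = 130 (≤ 140).
The test is 'or': at least one threshold is exceeded.

Yes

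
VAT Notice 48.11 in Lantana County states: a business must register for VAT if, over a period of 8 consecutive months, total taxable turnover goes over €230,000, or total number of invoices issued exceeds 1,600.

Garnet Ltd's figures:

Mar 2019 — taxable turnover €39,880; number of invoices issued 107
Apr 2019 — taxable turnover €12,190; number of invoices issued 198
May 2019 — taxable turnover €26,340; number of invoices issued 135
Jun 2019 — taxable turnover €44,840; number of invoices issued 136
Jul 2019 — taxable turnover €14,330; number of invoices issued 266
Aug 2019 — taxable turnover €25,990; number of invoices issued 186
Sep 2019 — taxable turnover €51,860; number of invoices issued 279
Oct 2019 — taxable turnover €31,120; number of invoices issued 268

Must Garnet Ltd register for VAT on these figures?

Total taxable turnover: €39,880 + €12,190 + €26,340 + €44,840 + €14,330 + €25,990 + €51,860 + €31,120 = €246,550 (> €230,000).
Total number of invoices issued: 107 + 198 + 135 + 136 + 266 + 186 + 279 + 268 = 1,575 (≤ 1,600).
The test is 'or': at least one threshold is exceeded.

Yes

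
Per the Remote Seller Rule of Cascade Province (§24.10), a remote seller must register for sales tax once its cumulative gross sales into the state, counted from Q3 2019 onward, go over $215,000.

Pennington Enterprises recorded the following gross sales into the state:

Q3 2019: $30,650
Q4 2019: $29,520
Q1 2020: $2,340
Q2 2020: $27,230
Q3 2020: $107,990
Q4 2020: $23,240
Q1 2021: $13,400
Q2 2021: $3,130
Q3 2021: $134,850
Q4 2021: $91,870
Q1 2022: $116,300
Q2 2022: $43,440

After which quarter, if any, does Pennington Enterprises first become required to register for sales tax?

Q4 2020

Through Q3 2019: $30,650
Through Q4 2019: $60,170
Through Q1 2020: $62,510
Through Q2 2020: $89,740
Through Q3 2020: $197,730
Through Q4 2020: $220,970 ← exceeds threshold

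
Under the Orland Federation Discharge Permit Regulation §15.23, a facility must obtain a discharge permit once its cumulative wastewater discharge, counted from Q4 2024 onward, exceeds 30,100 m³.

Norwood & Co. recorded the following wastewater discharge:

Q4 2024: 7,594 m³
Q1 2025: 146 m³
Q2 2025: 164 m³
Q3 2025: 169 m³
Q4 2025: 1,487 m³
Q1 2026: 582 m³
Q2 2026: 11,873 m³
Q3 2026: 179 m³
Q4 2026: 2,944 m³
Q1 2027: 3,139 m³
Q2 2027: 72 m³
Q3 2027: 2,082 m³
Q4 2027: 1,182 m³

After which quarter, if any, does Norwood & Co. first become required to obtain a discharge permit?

Through Q4 2024: 7,594 m³
Through Q1 2025: 7,740 m³
Through Q2 2025: 7,904 m³
Through Q3 2025: 8,073 m³
Through Q4 2025: 9,560 m³
Through Q1 2026: 10,142 m³
Through Q2 2026: 22,015 m³
Through Q3 2026: 22,194 m³
Through Q4 2026: 25,138 m³
Through Q1 2027: 28,277 m³
Through Q2 2027: 28,349 m³
Through Q3 2027: 30,431 m³ ← exceeds threshold

Q3 2027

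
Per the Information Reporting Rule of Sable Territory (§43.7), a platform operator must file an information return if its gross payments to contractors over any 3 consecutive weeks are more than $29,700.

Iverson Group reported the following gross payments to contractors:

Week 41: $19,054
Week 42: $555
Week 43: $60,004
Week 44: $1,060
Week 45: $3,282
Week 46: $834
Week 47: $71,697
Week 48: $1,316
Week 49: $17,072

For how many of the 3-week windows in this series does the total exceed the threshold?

6

Week 41–Week 43: $19,054 + $555 + $60,004 = $79,613 (over)
Week 42–Week 44: $555 + $60,004 + $1,060 = $61,619 (over)
Week 43–Week 45: $60,004 + $1,060 + $3,282 = $64,346 (over)
Week 44–Week 46: $1,060 + $3,282 + $834 = $5,176 (under)
Week 45–Week 47: $3,282 + $834 + $71,697 = $75,813 (over)
Week 46–Week 48: $834 + $71,697 + $1,316 = $73,847 (over)
Week 47–Week 49: $71,697 + $1,316 + $17,072 = $90,085 (over)
6 windows exceed the threshold.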